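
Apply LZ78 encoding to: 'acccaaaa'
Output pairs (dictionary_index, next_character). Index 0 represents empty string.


LZ78 encoding steps:
Dictionary: {0: ''}
Step 1: w='' (idx 0), next='a' -> output (0, 'a'), add 'a' as idx 1
Step 2: w='' (idx 0), next='c' -> output (0, 'c'), add 'c' as idx 2
Step 3: w='c' (idx 2), next='c' -> output (2, 'c'), add 'cc' as idx 3
Step 4: w='a' (idx 1), next='a' -> output (1, 'a'), add 'aa' as idx 4
Step 5: w='aa' (idx 4), end of input -> output (4, '')


Encoded: [(0, 'a'), (0, 'c'), (2, 'c'), (1, 'a'), (4, '')]


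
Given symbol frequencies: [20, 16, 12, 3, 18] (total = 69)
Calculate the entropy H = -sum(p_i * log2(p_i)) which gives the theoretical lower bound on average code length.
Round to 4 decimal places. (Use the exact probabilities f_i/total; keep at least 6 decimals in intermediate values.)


Per-symbol terms -p_i * log2(p_i) with p_i = f_i/69:
  p = 20/69 = 0.289855: log2(p) = -1.786596, -p*log2(p) = 0.517854
  p = 16/69 = 0.231884: log2(p) = -2.108524, -p*log2(p) = 0.488933
  p = 12/69 = 0.173913: log2(p) = -2.523562, -p*log2(p) = 0.438880
  p = 3/69 = 0.043478: log2(p) = -4.523562, -p*log2(p) = 0.196677
  p = 18/69 = 0.260870: log2(p) = -1.938599, -p*log2(p) = 0.505722
H = 0.517854 + 0.488933 + 0.438880 + 0.196677 + 0.505722 = 2.148066

H = 2.1481 bits/symbol


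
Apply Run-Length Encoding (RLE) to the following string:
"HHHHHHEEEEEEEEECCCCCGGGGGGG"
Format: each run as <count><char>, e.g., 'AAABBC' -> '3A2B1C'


Scanning runs left to right:
  i=0: run of 'H' x 6 -> '6H'
  i=6: run of 'E' x 9 -> '9E'
  i=15: run of 'C' x 5 -> '5C'
  i=20: run of 'G' x 7 -> '7G'

RLE = 6H9E5C7G


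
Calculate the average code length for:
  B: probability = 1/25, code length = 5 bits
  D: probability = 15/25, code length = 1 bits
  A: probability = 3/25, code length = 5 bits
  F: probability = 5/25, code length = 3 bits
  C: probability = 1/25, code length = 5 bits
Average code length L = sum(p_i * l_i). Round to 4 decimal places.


Weighted contributions p_i * l_i:
  B: (1/25) * 5 = 5/25
  D: (15/25) * 1 = 15/25
  A: (3/25) * 5 = 15/25
  F: (5/25) * 3 = 15/25
  C: (1/25) * 5 = 5/25
Sum = (5 + 15 + 15 + 15 + 5)/25 = 55/25

L = 55/25 = 2.2000 bits/symbol


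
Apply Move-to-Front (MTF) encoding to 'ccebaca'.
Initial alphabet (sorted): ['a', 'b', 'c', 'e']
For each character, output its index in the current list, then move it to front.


MTF encoding:
'c': index 2 in ['a', 'b', 'c', 'e'] -> ['c', 'a', 'b', 'e']
'c': index 0 in ['c', 'a', 'b', 'e'] -> ['c', 'a', 'b', 'e']
'e': index 3 in ['c', 'a', 'b', 'e'] -> ['e', 'c', 'a', 'b']
'b': index 3 in ['e', 'c', 'a', 'b'] -> ['b', 'e', 'c', 'a']
'a': index 3 in ['b', 'e', 'c', 'a'] -> ['a', 'b', 'e', 'c']
'c': index 3 in ['a', 'b', 'e', 'c'] -> ['c', 'a', 'b', 'e']
'a': index 1 in ['c', 'a', 'b', 'e'] -> ['a', 'c', 'b', 'e']


Output: [2, 0, 3, 3, 3, 3, 1]


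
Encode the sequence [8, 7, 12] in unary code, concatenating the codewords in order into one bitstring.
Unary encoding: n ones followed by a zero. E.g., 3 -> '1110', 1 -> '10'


Encode each number as n ones followed by a terminating 0:
  8 -> 111111110 (9 bits)
  7 -> 11111110 (8 bits)
  12 -> 1111111111110 (13 bits)
Total length = 9 + 8 + 13 = 30 bits.

Unary([8, 7, 12]) = 111111110111111101111111111110 (30 bits)


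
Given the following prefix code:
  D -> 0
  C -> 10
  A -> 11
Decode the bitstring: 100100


Decoding step by step:
Bits 10 -> C
Bits 0 -> D
Bits 10 -> C
Bits 0 -> D


Decoded message: CDCD


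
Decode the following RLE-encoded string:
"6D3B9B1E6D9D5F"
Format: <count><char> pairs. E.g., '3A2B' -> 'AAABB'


Expanding each <count><char> pair:
  6D -> 'DDDDDD'
  3B -> 'BBB'
  9B -> 'BBBBBBBBB'
  1E -> 'E'
  6D -> 'DDDDDD'
  9D -> 'DDDDDDDDD'
  5F -> 'FFFFF'

Decoded = DDDDDDBBBBBBBBBBBBEDDDDDDDDDDDDDDDFFFFF


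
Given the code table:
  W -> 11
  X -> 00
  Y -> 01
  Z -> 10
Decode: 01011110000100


Decoding:
01 -> Y
01 -> Y
11 -> W
10 -> Z
00 -> X
01 -> Y
00 -> X


Result: YYWZXYX


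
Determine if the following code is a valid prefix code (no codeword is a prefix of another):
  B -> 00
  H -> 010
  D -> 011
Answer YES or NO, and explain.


Checking each pair (does one codeword prefix another?):
  B='00' vs H='010': no prefix
  B='00' vs D='011': no prefix
  H='010' vs B='00': no prefix
  H='010' vs D='011': no prefix
  D='011' vs B='00': no prefix
  D='011' vs H='010': no prefix
No violation found over all pairs.

YES -- this is a valid prefix code. No codeword is a prefix of any other codeword.


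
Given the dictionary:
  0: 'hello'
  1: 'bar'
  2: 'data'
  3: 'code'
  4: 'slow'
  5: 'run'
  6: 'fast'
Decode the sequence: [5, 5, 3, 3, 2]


Look up each index in the dictionary:
  5 -> 'run'
  5 -> 'run'
  3 -> 'code'
  3 -> 'code'
  2 -> 'data'

Decoded: "run run code code data"


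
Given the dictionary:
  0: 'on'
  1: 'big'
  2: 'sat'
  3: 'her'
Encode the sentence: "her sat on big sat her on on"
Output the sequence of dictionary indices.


Look up each word in the dictionary:
  'her' -> 3
  'sat' -> 2
  'on' -> 0
  'big' -> 1
  'sat' -> 2
  'her' -> 3
  'on' -> 0
  'on' -> 0

Encoded: [3, 2, 0, 1, 2, 3, 0, 0]


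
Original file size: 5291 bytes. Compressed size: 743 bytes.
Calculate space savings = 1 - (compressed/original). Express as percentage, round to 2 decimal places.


ratio = compressed/original = 743/5291 = 0.140427
savings = 1 - ratio = 1 - 0.140427 = 0.859573
as a percentage: 0.859573 * 100 = 85.96%

Space savings = 1 - 743/5291 = 85.96%


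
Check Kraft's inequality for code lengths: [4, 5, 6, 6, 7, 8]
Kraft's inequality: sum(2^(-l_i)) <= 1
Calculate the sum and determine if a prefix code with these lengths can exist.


Sum = 2^(-4) + 2^(-5) + 2^(-6) + 2^(-6) + 2^(-7) + 2^(-8)
    = 0.0625 + 0.03125 + 0.015625 + 0.015625 + 0.0078125 + 0.00390625
    = 35/256 = 0.13671875
Since 0.13671875 <= 1, Kraft's inequality IS satisfied.
A prefix code with these lengths CAN exist.

Kraft sum = 0.13671875. Satisfied.


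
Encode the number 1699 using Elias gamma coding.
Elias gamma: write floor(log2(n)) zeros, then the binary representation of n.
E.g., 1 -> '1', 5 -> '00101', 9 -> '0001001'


num_bits = floor(log2(1699)) + 1 = 11
leading_zeros = num_bits - 1 = 10
binary(1699) = 11010100011

Elias gamma(1699) = '0000000000' + '11010100011' = 000000000011010100011 (21 bits)


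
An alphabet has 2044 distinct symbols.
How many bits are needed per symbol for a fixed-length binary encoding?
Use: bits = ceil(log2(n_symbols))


log2(2044) = 10.9972
Bracket: 2^10 = 1024 < 2044 <= 2^11 = 2048
So ceil(log2(2044)) = 11

bits = ceil(log2(2044)) = ceil(10.9972) = 11 bits


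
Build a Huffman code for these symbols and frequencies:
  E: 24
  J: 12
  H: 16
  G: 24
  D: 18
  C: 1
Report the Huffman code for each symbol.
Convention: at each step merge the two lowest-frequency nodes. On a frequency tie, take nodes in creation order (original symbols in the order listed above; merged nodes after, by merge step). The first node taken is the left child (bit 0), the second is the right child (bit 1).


Huffman tree construction:
Step 1: Merge C(1) + J(12) = 13
Step 2: Merge (C+J)(13) + H(16) = 29
Step 3: Merge D(18) + E(24) = 42
Step 4: Merge G(24) + ((C+J)+H)(29) = 53
Step 5: Merge (D+E)(42) + (G+((C+J)+H))(53) = 95
Read each symbol's code off the tree from the root (left child = 0, right child = 1).

Codes:
  E: 01 (length 2)
  J: 1101 (length 4)
  H: 111 (length 3)
  G: 10 (length 2)
  D: 00 (length 2)
  C: 1100 (length 4)
Average code length: 232/95 = 2.4421 bits/symbol


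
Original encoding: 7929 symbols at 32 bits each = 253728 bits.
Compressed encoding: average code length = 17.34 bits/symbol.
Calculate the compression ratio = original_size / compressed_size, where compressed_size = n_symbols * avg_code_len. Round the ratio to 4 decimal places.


original_size = n_symbols * orig_bits = 7929 * 32 = 253728 bits
compressed_size = n_symbols * avg_code_len = 7929 * 17.34 = 137488.86 bits
ratio = original_size / compressed_size = 253728 / 137488.86 = 1.8454

Compression ratio = 1.8454


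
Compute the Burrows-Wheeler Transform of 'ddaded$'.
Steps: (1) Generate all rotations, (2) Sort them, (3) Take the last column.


Rotations (sorted):
  0: $ddaded -> last char: d
  1: aded$dd -> last char: d
  2: d$ddade -> last char: e
  3: daded$d -> last char: d
  4: ddaded$ -> last char: $
  5: ded$dda -> last char: a
  6: ed$ddad -> last char: d


BWT = dded$ad


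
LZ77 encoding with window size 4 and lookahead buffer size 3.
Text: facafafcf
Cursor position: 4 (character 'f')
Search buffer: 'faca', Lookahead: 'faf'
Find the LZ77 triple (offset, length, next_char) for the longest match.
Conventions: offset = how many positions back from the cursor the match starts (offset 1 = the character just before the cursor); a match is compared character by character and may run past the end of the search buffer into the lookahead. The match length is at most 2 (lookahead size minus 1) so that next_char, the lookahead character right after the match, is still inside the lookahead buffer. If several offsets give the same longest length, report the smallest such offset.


Try each offset into the search buffer:
  offset=1 (pos 3, char 'a'): match length 0
  offset=2 (pos 2, char 'c'): match length 0
  offset=3 (pos 1, char 'a'): match length 0
  offset=4 (pos 0, char 'f'): match length 2
Longest match has length 2 at offset 4.
next_char = character at position 4 + 2 = 6 -> 'f'

Best match: offset=4, length=2 (matching 'fa' starting at position 0)
LZ77 triple: (4, 2, 'f')


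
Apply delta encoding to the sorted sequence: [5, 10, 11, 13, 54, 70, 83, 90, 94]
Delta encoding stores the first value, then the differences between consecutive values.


First value: 5
Deltas:
  10 - 5 = 5
  11 - 10 = 1
  13 - 11 = 2
  54 - 13 = 41
  70 - 54 = 16
  83 - 70 = 13
  90 - 83 = 7
  94 - 90 = 4


Delta encoded: [5, 5, 1, 2, 41, 16, 13, 7, 4]


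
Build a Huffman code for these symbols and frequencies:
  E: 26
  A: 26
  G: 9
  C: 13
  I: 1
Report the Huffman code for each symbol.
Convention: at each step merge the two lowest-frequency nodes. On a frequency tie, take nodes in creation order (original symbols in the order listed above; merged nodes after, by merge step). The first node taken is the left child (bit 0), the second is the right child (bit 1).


Huffman tree construction:
Step 1: Merge I(1) + G(9) = 10
Step 2: Merge (I+G)(10) + C(13) = 23
Step 3: Merge ((I+G)+C)(23) + E(26) = 49
Step 4: Merge A(26) + (((I+G)+C)+E)(49) = 75
Read each symbol's code off the tree from the root (left child = 0, right child = 1).

Codes:
  E: 11 (length 2)
  A: 0 (length 1)
  G: 1001 (length 4)
  C: 101 (length 3)
  I: 1000 (length 4)
Average code length: 157/75 = 2.0933 bits/symbol


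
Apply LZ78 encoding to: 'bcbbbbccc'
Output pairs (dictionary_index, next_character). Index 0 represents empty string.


LZ78 encoding steps:
Dictionary: {0: ''}
Step 1: w='' (idx 0), next='b' -> output (0, 'b'), add 'b' as idx 1
Step 2: w='' (idx 0), next='c' -> output (0, 'c'), add 'c' as idx 2
Step 3: w='b' (idx 1), next='b' -> output (1, 'b'), add 'bb' as idx 3
Step 4: w='bb' (idx 3), next='c' -> output (3, 'c'), add 'bbc' as idx 4
Step 5: w='c' (idx 2), next='c' -> output (2, 'c'), add 'cc' as idx 5


Encoded: [(0, 'b'), (0, 'c'), (1, 'b'), (3, 'c'), (2, 'c')]


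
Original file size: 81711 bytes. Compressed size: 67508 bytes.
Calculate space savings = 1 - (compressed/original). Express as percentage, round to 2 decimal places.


ratio = compressed/original = 67508/81711 = 0.82618
savings = 1 - ratio = 1 - 0.82618 = 0.17382
as a percentage: 0.17382 * 100 = 17.38%

Space savings = 1 - 67508/81711 = 17.38%


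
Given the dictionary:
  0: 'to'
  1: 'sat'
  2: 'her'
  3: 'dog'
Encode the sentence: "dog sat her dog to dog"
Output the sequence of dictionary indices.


Look up each word in the dictionary:
  'dog' -> 3
  'sat' -> 1
  'her' -> 2
  'dog' -> 3
  'to' -> 0
  'dog' -> 3

Encoded: [3, 1, 2, 3, 0, 3]


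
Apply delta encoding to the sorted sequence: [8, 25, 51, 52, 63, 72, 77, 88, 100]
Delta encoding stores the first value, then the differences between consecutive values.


First value: 8
Deltas:
  25 - 8 = 17
  51 - 25 = 26
  52 - 51 = 1
  63 - 52 = 11
  72 - 63 = 9
  77 - 72 = 5
  88 - 77 = 11
  100 - 88 = 12


Delta encoded: [8, 17, 26, 1, 11, 9, 5, 11, 12]


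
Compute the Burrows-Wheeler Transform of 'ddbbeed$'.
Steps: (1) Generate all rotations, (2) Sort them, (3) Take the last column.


Rotations (sorted):
  0: $ddbbeed -> last char: d
  1: bbeed$dd -> last char: d
  2: beed$ddb -> last char: b
  3: d$ddbbee -> last char: e
  4: dbbeed$d -> last char: d
  5: ddbbeed$ -> last char: $
  6: ed$ddbbe -> last char: e
  7: eed$ddbb -> last char: b


BWT = ddbed$eb


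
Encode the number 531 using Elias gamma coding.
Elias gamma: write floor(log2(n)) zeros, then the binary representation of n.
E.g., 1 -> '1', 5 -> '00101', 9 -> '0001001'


num_bits = floor(log2(531)) + 1 = 10
leading_zeros = num_bits - 1 = 9
binary(531) = 1000010011

Elias gamma(531) = '000000000' + '1000010011' = 0000000001000010011 (19 bits)


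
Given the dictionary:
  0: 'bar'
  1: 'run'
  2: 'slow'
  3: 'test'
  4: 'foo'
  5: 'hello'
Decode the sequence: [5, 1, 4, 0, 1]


Look up each index in the dictionary:
  5 -> 'hello'
  1 -> 'run'
  4 -> 'foo'
  0 -> 'bar'
  1 -> 'run'

Decoded: "hello run foo bar run"


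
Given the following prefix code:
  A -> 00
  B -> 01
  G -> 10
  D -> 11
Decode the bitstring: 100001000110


Decoding step by step:
Bits 10 -> G
Bits 00 -> A
Bits 01 -> B
Bits 00 -> A
Bits 01 -> B
Bits 10 -> G


Decoded message: GABABG


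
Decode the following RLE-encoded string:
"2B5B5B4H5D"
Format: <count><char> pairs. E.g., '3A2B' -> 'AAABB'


Expanding each <count><char> pair:
  2B -> 'BB'
  5B -> 'BBBBB'
  5B -> 'BBBBB'
  4H -> 'HHHH'
  5D -> 'DDDDD'

Decoded = BBBBBBBBBBBBHHHHDDDDD


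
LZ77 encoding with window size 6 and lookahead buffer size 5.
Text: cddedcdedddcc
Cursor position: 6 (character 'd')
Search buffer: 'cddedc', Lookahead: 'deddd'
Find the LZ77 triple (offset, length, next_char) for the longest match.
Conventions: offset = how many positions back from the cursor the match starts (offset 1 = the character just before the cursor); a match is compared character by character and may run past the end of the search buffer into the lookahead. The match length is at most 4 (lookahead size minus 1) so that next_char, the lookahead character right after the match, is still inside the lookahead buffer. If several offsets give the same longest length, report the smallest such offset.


Try each offset into the search buffer:
  offset=1 (pos 5, char 'c'): match length 0
  offset=2 (pos 4, char 'd'): match length 1
  offset=3 (pos 3, char 'e'): match length 0
  offset=4 (pos 2, char 'd'): match length 3
  offset=5 (pos 1, char 'd'): match length 1
  offset=6 (pos 0, char 'c'): match length 0
Longest match has length 3 at offset 4.
next_char = character at position 6 + 3 = 9 -> 'd'

Best match: offset=4, length=3 (matching 'ded' starting at position 2)
LZ77 triple: (4, 3, 'd')


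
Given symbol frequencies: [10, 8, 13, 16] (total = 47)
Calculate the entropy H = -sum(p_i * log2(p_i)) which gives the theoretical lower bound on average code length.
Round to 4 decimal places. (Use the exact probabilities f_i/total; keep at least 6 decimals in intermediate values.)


Per-symbol terms -p_i * log2(p_i) with p_i = f_i/47:
  p = 10/47 = 0.212766: log2(p) = -2.232661, -p*log2(p) = 0.475034
  p = 8/47 = 0.170213: log2(p) = -2.554589, -p*log2(p) = 0.434824
  p = 13/47 = 0.276596: log2(p) = -1.854149, -p*log2(p) = 0.512850
  p = 16/47 = 0.340426: log2(p) = -1.554589, -p*log2(p) = 0.529222
H = 0.475034 + 0.434824 + 0.512850 + 0.529222 = 1.951930

H = 1.9519 bits/symbol


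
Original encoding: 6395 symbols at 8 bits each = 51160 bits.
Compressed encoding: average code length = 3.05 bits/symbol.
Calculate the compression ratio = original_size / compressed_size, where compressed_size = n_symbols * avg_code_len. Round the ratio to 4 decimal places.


original_size = n_symbols * orig_bits = 6395 * 8 = 51160 bits
compressed_size = n_symbols * avg_code_len = 6395 * 3.05 = 19504.75 bits
ratio = original_size / compressed_size = 51160 / 19504.75 = 2.623

Compression ratio = 2.623


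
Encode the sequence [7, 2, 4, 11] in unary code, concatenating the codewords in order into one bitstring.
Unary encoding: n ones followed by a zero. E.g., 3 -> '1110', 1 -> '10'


Encode each number as n ones followed by a terminating 0:
  7 -> 11111110 (8 bits)
  2 -> 110 (3 bits)
  4 -> 11110 (5 bits)
  11 -> 111111111110 (12 bits)
Total length = 8 + 3 + 5 + 12 = 28 bits.

Unary([7, 2, 4, 11]) = 1111111011011110111111111110 (28 bits)


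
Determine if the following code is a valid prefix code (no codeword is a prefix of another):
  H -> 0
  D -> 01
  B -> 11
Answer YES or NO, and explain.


Checking each pair (does one codeword prefix another?):
  H='0' vs D='01': prefix -- VIOLATION

NO -- this is NOT a valid prefix code. H (0) is a prefix of D (01).


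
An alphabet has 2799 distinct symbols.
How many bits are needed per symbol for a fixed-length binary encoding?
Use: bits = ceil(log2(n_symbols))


log2(2799) = 11.4507
Bracket: 2^11 = 2048 < 2799 <= 2^12 = 4096
So ceil(log2(2799)) = 12

bits = ceil(log2(2799)) = ceil(11.4507) = 12 bits


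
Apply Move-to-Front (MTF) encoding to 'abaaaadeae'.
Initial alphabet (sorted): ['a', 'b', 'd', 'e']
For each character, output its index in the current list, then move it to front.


MTF encoding:
'a': index 0 in ['a', 'b', 'd', 'e'] -> ['a', 'b', 'd', 'e']
'b': index 1 in ['a', 'b', 'd', 'e'] -> ['b', 'a', 'd', 'e']
'a': index 1 in ['b', 'a', 'd', 'e'] -> ['a', 'b', 'd', 'e']
'a': index 0 in ['a', 'b', 'd', 'e'] -> ['a', 'b', 'd', 'e']
'a': index 0 in ['a', 'b', 'd', 'e'] -> ['a', 'b', 'd', 'e']
'a': index 0 in ['a', 'b', 'd', 'e'] -> ['a', 'b', 'd', 'e']
'd': index 2 in ['a', 'b', 'd', 'e'] -> ['d', 'a', 'b', 'e']
'e': index 3 in ['d', 'a', 'b', 'e'] -> ['e', 'd', 'a', 'b']
'a': index 2 in ['e', 'd', 'a', 'b'] -> ['a', 'e', 'd', 'b']
'e': index 1 in ['a', 'e', 'd', 'b'] -> ['e', 'a', 'd', 'b']


Output: [0, 1, 1, 0, 0, 0, 2, 3, 2, 1]


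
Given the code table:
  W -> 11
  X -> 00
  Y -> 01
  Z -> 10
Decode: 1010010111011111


Decoding:
10 -> Z
10 -> Z
01 -> Y
01 -> Y
11 -> W
01 -> Y
11 -> W
11 -> W


Result: ZZYYWYWW


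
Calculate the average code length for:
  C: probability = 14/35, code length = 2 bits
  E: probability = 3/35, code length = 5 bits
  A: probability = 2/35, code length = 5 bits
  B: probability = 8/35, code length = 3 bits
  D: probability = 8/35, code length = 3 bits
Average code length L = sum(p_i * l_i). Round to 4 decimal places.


Weighted contributions p_i * l_i:
  C: (14/35) * 2 = 28/35
  E: (3/35) * 5 = 15/35
  A: (2/35) * 5 = 10/35
  B: (8/35) * 3 = 24/35
  D: (8/35) * 3 = 24/35
Sum = (28 + 15 + 10 + 24 + 24)/35 = 101/35

L = 101/35 = 2.8857 bits/symbol


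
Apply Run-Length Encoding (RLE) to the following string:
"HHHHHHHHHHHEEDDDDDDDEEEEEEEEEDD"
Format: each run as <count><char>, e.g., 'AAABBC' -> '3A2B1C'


Scanning runs left to right:
  i=0: run of 'H' x 11 -> '11H'
  i=11: run of 'E' x 2 -> '2E'
  i=13: run of 'D' x 7 -> '7D'
  i=20: run of 'E' x 9 -> '9E'
  i=29: run of 'D' x 2 -> '2D'

RLE = 11H2E7D9E2D


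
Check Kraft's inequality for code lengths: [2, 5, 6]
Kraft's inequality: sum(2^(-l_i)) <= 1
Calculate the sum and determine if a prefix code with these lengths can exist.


Sum = 2^(-2) + 2^(-5) + 2^(-6)
    = 0.25 + 0.03125 + 0.015625
    = 19/64 = 0.296875
Since 0.296875 <= 1, Kraft's inequality IS satisfied.
A prefix code with these lengths CAN exist.

Kraft sum = 0.296875. Satisfied.


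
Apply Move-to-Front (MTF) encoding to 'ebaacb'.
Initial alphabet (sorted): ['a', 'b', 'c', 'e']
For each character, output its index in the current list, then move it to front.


MTF encoding:
'e': index 3 in ['a', 'b', 'c', 'e'] -> ['e', 'a', 'b', 'c']
'b': index 2 in ['e', 'a', 'b', 'c'] -> ['b', 'e', 'a', 'c']
'a': index 2 in ['b', 'e', 'a', 'c'] -> ['a', 'b', 'e', 'c']
'a': index 0 in ['a', 'b', 'e', 'c'] -> ['a', 'b', 'e', 'c']
'c': index 3 in ['a', 'b', 'e', 'c'] -> ['c', 'a', 'b', 'e']
'b': index 2 in ['c', 'a', 'b', 'e'] -> ['b', 'c', 'a', 'e']


Output: [3, 2, 2, 0, 3, 2]


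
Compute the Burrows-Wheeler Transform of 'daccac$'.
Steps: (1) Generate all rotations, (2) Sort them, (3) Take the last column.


Rotations (sorted):
  0: $daccac -> last char: c
  1: ac$dacc -> last char: c
  2: accac$d -> last char: d
  3: c$dacca -> last char: a
  4: cac$dac -> last char: c
  5: ccac$da -> last char: a
  6: daccac$ -> last char: $


BWT = ccdaca$


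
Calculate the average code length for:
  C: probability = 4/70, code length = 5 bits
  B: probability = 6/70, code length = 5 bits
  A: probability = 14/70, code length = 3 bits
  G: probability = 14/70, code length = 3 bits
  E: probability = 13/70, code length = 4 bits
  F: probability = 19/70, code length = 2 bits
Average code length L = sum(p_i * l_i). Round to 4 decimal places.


Weighted contributions p_i * l_i:
  C: (4/70) * 5 = 20/70
  B: (6/70) * 5 = 30/70
  A: (14/70) * 3 = 42/70
  G: (14/70) * 3 = 42/70
  E: (13/70) * 4 = 52/70
  F: (19/70) * 2 = 38/70
Sum = (20 + 30 + 42 + 42 + 52 + 38)/70 = 224/70

L = 224/70 = 3.2000 bits/symbol


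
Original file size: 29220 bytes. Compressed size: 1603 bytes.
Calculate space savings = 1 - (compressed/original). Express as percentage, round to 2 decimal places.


ratio = compressed/original = 1603/29220 = 0.05486
savings = 1 - ratio = 1 - 0.05486 = 0.94514
as a percentage: 0.94514 * 100 = 94.51%

Space savings = 1 - 1603/29220 = 94.51%


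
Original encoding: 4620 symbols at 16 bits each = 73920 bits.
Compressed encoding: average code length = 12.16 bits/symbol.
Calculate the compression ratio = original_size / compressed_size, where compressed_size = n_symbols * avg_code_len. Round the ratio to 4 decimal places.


original_size = n_symbols * orig_bits = 4620 * 16 = 73920 bits
compressed_size = n_symbols * avg_code_len = 4620 * 12.16 = 56179.2 bits
ratio = original_size / compressed_size = 73920 / 56179.2 = 1.3158

Compression ratio = 1.3158


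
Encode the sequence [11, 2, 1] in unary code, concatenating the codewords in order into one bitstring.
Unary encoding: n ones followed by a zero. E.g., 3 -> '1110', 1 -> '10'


Encode each number as n ones followed by a terminating 0:
  11 -> 111111111110 (12 bits)
  2 -> 110 (3 bits)
  1 -> 10 (2 bits)
Total length = 12 + 3 + 2 = 17 bits.

Unary([11, 2, 1]) = 11111111111011010 (17 bits)


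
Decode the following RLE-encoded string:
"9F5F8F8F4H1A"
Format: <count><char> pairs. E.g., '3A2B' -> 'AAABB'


Expanding each <count><char> pair:
  9F -> 'FFFFFFFFF'
  5F -> 'FFFFF'
  8F -> 'FFFFFFFF'
  8F -> 'FFFFFFFF'
  4H -> 'HHHH'
  1A -> 'A'

Decoded = FFFFFFFFFFFFFFFFFFFFFFFFFFFFFFHHHHA


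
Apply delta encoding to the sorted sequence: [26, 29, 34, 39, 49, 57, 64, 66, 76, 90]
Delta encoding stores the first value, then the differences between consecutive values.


First value: 26
Deltas:
  29 - 26 = 3
  34 - 29 = 5
  39 - 34 = 5
  49 - 39 = 10
  57 - 49 = 8
  64 - 57 = 7
  66 - 64 = 2
  76 - 66 = 10
  90 - 76 = 14


Delta encoded: [26, 3, 5, 5, 10, 8, 7, 2, 10, 14]


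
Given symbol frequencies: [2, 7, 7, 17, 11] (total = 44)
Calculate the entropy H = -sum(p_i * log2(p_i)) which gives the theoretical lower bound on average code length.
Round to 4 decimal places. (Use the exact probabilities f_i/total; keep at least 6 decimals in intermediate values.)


Per-symbol terms -p_i * log2(p_i) with p_i = f_i/44:
  p = 2/44 = 0.045455: log2(p) = -4.459432, -p*log2(p) = 0.202701
  p = 7/44 = 0.159091: log2(p) = -2.652077, -p*log2(p) = 0.421921
  p = 7/44 = 0.159091: log2(p) = -2.652077, -p*log2(p) = 0.421921
  p = 17/44 = 0.386364: log2(p) = -1.371969, -p*log2(p) = 0.530079
  p = 11/44 = 0.250000: log2(p) = -2.000000, -p*log2(p) = 0.500000
H = 0.202701 + 0.421921 + 0.421921 + 0.530079 + 0.500000 = 2.076622

H = 2.0766 bits/symbol


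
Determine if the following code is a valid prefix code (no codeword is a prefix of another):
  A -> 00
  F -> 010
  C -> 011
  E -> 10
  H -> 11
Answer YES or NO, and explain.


Checking each pair (does one codeword prefix another?):
  A='00' vs F='010': no prefix
  A='00' vs C='011': no prefix
  A='00' vs E='10': no prefix
  A='00' vs H='11': no prefix
  F='010' vs A='00': no prefix
  F='010' vs C='011': no prefix
  F='010' vs E='10': no prefix
  F='010' vs H='11': no prefix
  C='011' vs A='00': no prefix
  C='011' vs F='010': no prefix
  C='011' vs E='10': no prefix
  C='011' vs H='11': no prefix
  E='10' vs A='00': no prefix
  E='10' vs F='010': no prefix
  E='10' vs C='011': no prefix
  E='10' vs H='11': no prefix
  H='11' vs A='00': no prefix
  H='11' vs F='010': no prefix
  H='11' vs C='011': no prefix
  H='11' vs E='10': no prefix
No violation found over all pairs.

YES -- this is a valid prefix code. No codeword is a prefix of any other codeword.


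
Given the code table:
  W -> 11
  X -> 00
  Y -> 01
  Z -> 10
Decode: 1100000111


Decoding:
11 -> W
00 -> X
00 -> X
01 -> Y
11 -> W


Result: WXXYW


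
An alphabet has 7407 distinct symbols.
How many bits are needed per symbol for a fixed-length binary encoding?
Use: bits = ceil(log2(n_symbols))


log2(7407) = 12.8547
Bracket: 2^12 = 4096 < 7407 <= 2^13 = 8192
So ceil(log2(7407)) = 13

bits = ceil(log2(7407)) = ceil(12.8547) = 13 bits


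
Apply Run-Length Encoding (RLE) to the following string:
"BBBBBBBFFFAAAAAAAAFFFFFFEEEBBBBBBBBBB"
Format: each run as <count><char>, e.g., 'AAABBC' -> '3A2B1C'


Scanning runs left to right:
  i=0: run of 'B' x 7 -> '7B'
  i=7: run of 'F' x 3 -> '3F'
  i=10: run of 'A' x 8 -> '8A'
  i=18: run of 'F' x 6 -> '6F'
  i=24: run of 'E' x 3 -> '3E'
  i=27: run of 'B' x 10 -> '10B'

RLE = 7B3F8A6F3E10B


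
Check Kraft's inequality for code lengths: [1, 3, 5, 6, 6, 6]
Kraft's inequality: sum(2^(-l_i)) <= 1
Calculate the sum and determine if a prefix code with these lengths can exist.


Sum = 2^(-1) + 2^(-3) + 2^(-5) + 2^(-6) + 2^(-6) + 2^(-6)
    = 0.5 + 0.125 + 0.03125 + 0.015625 + 0.015625 + 0.015625
    = 45/64 = 0.703125
Since 0.703125 <= 1, Kraft's inequality IS satisfied.
A prefix code with these lengths CAN exist.

Kraft sum = 0.703125. Satisfied.


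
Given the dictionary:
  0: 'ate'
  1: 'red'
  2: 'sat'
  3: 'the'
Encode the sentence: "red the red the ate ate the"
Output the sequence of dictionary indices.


Look up each word in the dictionary:
  'red' -> 1
  'the' -> 3
  'red' -> 1
  'the' -> 3
  'ate' -> 0
  'ate' -> 0
  'the' -> 3

Encoded: [1, 3, 1, 3, 0, 0, 3]


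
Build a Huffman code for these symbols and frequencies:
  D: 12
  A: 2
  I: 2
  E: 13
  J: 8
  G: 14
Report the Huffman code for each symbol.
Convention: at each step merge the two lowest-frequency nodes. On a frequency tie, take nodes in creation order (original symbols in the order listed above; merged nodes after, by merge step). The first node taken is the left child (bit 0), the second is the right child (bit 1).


Huffman tree construction:
Step 1: Merge A(2) + I(2) = 4
Step 2: Merge (A+I)(4) + J(8) = 12
Step 3: Merge D(12) + ((A+I)+J)(12) = 24
Step 4: Merge E(13) + G(14) = 27
Step 5: Merge (D+((A+I)+J))(24) + (E+G)(27) = 51
Read each symbol's code off the tree from the root (left child = 0, right child = 1).

Codes:
  D: 00 (length 2)
  A: 0100 (length 4)
  I: 0101 (length 4)
  E: 10 (length 2)
  J: 011 (length 3)
  G: 11 (length 2)
Average code length: 118/51 = 2.3137 bits/symbol


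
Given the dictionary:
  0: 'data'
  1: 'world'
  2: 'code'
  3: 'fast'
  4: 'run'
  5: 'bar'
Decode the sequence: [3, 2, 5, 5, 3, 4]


Look up each index in the dictionary:
  3 -> 'fast'
  2 -> 'code'
  5 -> 'bar'
  5 -> 'bar'
  3 -> 'fast'
  4 -> 'run'

Decoded: "fast code bar bar fast run"


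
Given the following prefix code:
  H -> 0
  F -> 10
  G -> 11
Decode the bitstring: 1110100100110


Decoding step by step:
Bits 11 -> G
Bits 10 -> F
Bits 10 -> F
Bits 0 -> H
Bits 10 -> F
Bits 0 -> H
Bits 11 -> G
Bits 0 -> H


Decoded message: GFFHFHGH


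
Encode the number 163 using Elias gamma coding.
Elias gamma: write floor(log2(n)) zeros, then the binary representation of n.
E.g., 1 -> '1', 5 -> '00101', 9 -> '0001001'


num_bits = floor(log2(163)) + 1 = 8
leading_zeros = num_bits - 1 = 7
binary(163) = 10100011

Elias gamma(163) = '0000000' + '10100011' = 000000010100011 (15 bits)


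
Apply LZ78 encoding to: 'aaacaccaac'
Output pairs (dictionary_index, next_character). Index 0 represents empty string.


LZ78 encoding steps:
Dictionary: {0: ''}
Step 1: w='' (idx 0), next='a' -> output (0, 'a'), add 'a' as idx 1
Step 2: w='a' (idx 1), next='a' -> output (1, 'a'), add 'aa' as idx 2
Step 3: w='' (idx 0), next='c' -> output (0, 'c'), add 'c' as idx 3
Step 4: w='a' (idx 1), next='c' -> output (1, 'c'), add 'ac' as idx 4
Step 5: w='c' (idx 3), next='a' -> output (3, 'a'), add 'ca' as idx 5
Step 6: w='ac' (idx 4), end of input -> output (4, '')


Encoded: [(0, 'a'), (1, 'a'), (0, 'c'), (1, 'c'), (3, 'a'), (4, '')]


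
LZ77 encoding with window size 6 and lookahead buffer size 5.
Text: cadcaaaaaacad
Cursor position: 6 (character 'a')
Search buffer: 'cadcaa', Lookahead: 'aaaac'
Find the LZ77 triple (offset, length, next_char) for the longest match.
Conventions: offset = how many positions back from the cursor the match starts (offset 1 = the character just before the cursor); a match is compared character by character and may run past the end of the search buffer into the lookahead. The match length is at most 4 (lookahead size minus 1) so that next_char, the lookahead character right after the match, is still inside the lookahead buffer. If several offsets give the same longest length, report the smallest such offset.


Try each offset into the search buffer:
  offset=1 (pos 5, char 'a'): match length 4
  offset=2 (pos 4, char 'a'): match length 4
  offset=3 (pos 3, char 'c'): match length 0
  offset=4 (pos 2, char 'd'): match length 0
  offset=5 (pos 1, char 'a'): match length 1
  offset=6 (pos 0, char 'c'): match length 0
Longest match has length 4, found at offsets 1, 2; take the smallest, offset 1.
next_char = character at position 6 + 4 = 10 -> 'c'

Best match: offset=1, length=4 (matching 'aaaa' starting at position 5)
LZ77 triple: (1, 4, 'c')


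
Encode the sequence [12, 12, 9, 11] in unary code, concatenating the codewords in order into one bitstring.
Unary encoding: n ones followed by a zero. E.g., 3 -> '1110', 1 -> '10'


Encode each number as n ones followed by a terminating 0:
  12 -> 1111111111110 (13 bits)
  12 -> 1111111111110 (13 bits)
  9 -> 1111111110 (10 bits)
  11 -> 111111111110 (12 bits)
Total length = 13 + 13 + 10 + 12 = 48 bits.

Unary([12, 12, 9, 11]) = 111111111111011111111111101111111110111111111110 (48 bits)


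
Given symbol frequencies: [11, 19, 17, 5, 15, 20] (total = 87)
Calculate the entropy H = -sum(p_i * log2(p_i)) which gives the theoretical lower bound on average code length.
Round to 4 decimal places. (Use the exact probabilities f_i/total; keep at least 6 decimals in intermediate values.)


Per-symbol terms -p_i * log2(p_i) with p_i = f_i/87:
  p = 11/87 = 0.126437: log2(p) = -2.983512, -p*log2(p) = 0.377226
  p = 19/87 = 0.218391: log2(p) = -2.195016, -p*log2(p) = 0.479371
  p = 17/87 = 0.195402: log2(p) = -2.355481, -p*log2(p) = 0.460266
  p = 5/87 = 0.057471: log2(p) = -4.121015, -p*log2(p) = 0.236840
  p = 15/87 = 0.172414: log2(p) = -2.536053, -p*log2(p) = 0.437251
  p = 20/87 = 0.229885: log2(p) = -2.121015, -p*log2(p) = 0.487590
H = 0.377226 + 0.479371 + 0.460266 + 0.236840 + 0.437251 + 0.487590 = 2.478544

H = 2.4785 bits/symbol


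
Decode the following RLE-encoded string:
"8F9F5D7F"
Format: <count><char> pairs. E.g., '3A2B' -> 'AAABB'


Expanding each <count><char> pair:
  8F -> 'FFFFFFFF'
  9F -> 'FFFFFFFFF'
  5D -> 'DDDDD'
  7F -> 'FFFFFFF'

Decoded = FFFFFFFFFFFFFFFFFDDDDDFFFFFFF


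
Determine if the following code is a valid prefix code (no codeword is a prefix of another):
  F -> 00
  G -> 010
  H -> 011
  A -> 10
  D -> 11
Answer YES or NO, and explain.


Checking each pair (does one codeword prefix another?):
  F='00' vs G='010': no prefix
  F='00' vs H='011': no prefix
  F='00' vs A='10': no prefix
  F='00' vs D='11': no prefix
  G='010' vs F='00': no prefix
  G='010' vs H='011': no prefix
  G='010' vs A='10': no prefix
  G='010' vs D='11': no prefix
  H='011' vs F='00': no prefix
  H='011' vs G='010': no prefix
  H='011' vs A='10': no prefix
  H='011' vs D='11': no prefix
  A='10' vs F='00': no prefix
  A='10' vs G='010': no prefix
  A='10' vs H='011': no prefix
  A='10' vs D='11': no prefix
  D='11' vs F='00': no prefix
  D='11' vs G='010': no prefix
  D='11' vs H='011': no prefix
  D='11' vs A='10': no prefix
No violation found over all pairs.

YES -- this is a valid prefix code. No codeword is a prefix of any other codeword.


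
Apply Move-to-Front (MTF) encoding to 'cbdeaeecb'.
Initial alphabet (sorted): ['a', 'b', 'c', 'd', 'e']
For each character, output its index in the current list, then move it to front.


MTF encoding:
'c': index 2 in ['a', 'b', 'c', 'd', 'e'] -> ['c', 'a', 'b', 'd', 'e']
'b': index 2 in ['c', 'a', 'b', 'd', 'e'] -> ['b', 'c', 'a', 'd', 'e']
'd': index 3 in ['b', 'c', 'a', 'd', 'e'] -> ['d', 'b', 'c', 'a', 'e']
'e': index 4 in ['d', 'b', 'c', 'a', 'e'] -> ['e', 'd', 'b', 'c', 'a']
'a': index 4 in ['e', 'd', 'b', 'c', 'a'] -> ['a', 'e', 'd', 'b', 'c']
'e': index 1 in ['a', 'e', 'd', 'b', 'c'] -> ['e', 'a', 'd', 'b', 'c']
'e': index 0 in ['e', 'a', 'd', 'b', 'c'] -> ['e', 'a', 'd', 'b', 'c']
'c': index 4 in ['e', 'a', 'd', 'b', 'c'] -> ['c', 'e', 'a', 'd', 'b']
'b': index 4 in ['c', 'e', 'a', 'd', 'b'] -> ['b', 'c', 'e', 'a', 'd']


Output: [2, 2, 3, 4, 4, 1, 0, 4, 4]


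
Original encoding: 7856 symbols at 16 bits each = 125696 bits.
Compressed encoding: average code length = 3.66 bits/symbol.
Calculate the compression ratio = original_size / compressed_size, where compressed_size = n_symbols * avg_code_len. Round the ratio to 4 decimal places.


original_size = n_symbols * orig_bits = 7856 * 16 = 125696 bits
compressed_size = n_symbols * avg_code_len = 7856 * 3.66 = 28752.96 bits
ratio = original_size / compressed_size = 125696 / 28752.96 = 4.3716

Compression ratio = 4.3716


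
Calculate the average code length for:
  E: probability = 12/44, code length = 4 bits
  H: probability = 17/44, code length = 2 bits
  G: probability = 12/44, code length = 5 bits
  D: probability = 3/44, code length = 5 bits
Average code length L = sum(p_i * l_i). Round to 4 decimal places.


Weighted contributions p_i * l_i:
  E: (12/44) * 4 = 48/44
  H: (17/44) * 2 = 34/44
  G: (12/44) * 5 = 60/44
  D: (3/44) * 5 = 15/44
Sum = (48 + 34 + 60 + 15)/44 = 157/44

L = 157/44 = 3.5682 bits/symbol


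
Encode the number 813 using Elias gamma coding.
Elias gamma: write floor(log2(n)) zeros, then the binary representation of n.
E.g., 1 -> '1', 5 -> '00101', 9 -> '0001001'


num_bits = floor(log2(813)) + 1 = 10
leading_zeros = num_bits - 1 = 9
binary(813) = 1100101101

Elias gamma(813) = '000000000' + '1100101101' = 0000000001100101101 (19 bits)


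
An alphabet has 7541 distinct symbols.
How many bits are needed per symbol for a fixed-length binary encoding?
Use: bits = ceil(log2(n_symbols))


log2(7541) = 12.8805
Bracket: 2^12 = 4096 < 7541 <= 2^13 = 8192
So ceil(log2(7541)) = 13

bits = ceil(log2(7541)) = ceil(12.8805) = 13 bits


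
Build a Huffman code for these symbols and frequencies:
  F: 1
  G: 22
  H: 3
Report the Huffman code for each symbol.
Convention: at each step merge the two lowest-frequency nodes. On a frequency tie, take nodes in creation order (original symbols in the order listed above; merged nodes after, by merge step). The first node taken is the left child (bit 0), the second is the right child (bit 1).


Huffman tree construction:
Step 1: Merge F(1) + H(3) = 4
Step 2: Merge (F+H)(4) + G(22) = 26
Read each symbol's code off the tree from the root (left child = 0, right child = 1).

Codes:
  F: 00 (length 2)
  G: 1 (length 1)
  H: 01 (length 2)
Average code length: 30/26 = 1.1538 bits/symbol


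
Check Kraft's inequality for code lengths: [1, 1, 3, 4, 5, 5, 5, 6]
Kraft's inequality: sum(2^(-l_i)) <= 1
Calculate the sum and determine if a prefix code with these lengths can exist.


Sum = 2^(-1) + 2^(-1) + 2^(-3) + 2^(-4) + 2^(-5) + 2^(-5) + 2^(-5) + 2^(-6)
    = 0.5 + 0.5 + 0.125 + 0.0625 + 0.03125 + 0.03125 + 0.03125 + 0.015625
    = 83/64 = 1.296875
Since 1.296875 > 1, Kraft's inequality is NOT satisfied.
A prefix code with these lengths CANNOT exist.

Kraft sum = 1.296875. Not satisfied.


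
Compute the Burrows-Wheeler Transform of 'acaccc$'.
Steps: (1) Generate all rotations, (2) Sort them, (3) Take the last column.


Rotations (sorted):
  0: $acaccc -> last char: c
  1: acaccc$ -> last char: $
  2: accc$ac -> last char: c
  3: c$acacc -> last char: c
  4: caccc$a -> last char: a
  5: cc$acac -> last char: c
  6: ccc$aca -> last char: a


BWT = c$ccaca


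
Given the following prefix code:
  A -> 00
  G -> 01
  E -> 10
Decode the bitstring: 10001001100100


Decoding step by step:
Bits 10 -> E
Bits 00 -> A
Bits 10 -> E
Bits 01 -> G
Bits 10 -> E
Bits 01 -> G
Bits 00 -> A


Decoded message: EAEGEGA


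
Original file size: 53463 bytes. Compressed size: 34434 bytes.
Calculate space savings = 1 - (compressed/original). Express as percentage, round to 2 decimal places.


ratio = compressed/original = 34434/53463 = 0.644072
savings = 1 - ratio = 1 - 0.644072 = 0.355928
as a percentage: 0.355928 * 100 = 35.59%

Space savings = 1 - 34434/53463 = 35.59%


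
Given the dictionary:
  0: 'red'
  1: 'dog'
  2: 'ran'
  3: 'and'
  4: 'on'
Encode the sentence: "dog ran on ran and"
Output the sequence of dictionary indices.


Look up each word in the dictionary:
  'dog' -> 1
  'ran' -> 2
  'on' -> 4
  'ran' -> 2
  'and' -> 3

Encoded: [1, 2, 4, 2, 3]


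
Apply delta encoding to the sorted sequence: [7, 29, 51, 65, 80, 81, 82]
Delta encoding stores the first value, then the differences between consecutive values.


First value: 7
Deltas:
  29 - 7 = 22
  51 - 29 = 22
  65 - 51 = 14
  80 - 65 = 15
  81 - 80 = 1
  82 - 81 = 1


Delta encoded: [7, 22, 22, 14, 15, 1, 1]


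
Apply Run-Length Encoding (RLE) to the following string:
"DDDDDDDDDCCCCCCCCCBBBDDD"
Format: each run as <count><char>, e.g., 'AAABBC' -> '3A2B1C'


Scanning runs left to right:
  i=0: run of 'D' x 9 -> '9D'
  i=9: run of 'C' x 9 -> '9C'
  i=18: run of 'B' x 3 -> '3B'
  i=21: run of 'D' x 3 -> '3D'

RLE = 9D9C3B3D


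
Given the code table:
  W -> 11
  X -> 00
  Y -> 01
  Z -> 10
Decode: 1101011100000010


Decoding:
11 -> W
01 -> Y
01 -> Y
11 -> W
00 -> X
00 -> X
00 -> X
10 -> Z


Result: WYYWXXXZ


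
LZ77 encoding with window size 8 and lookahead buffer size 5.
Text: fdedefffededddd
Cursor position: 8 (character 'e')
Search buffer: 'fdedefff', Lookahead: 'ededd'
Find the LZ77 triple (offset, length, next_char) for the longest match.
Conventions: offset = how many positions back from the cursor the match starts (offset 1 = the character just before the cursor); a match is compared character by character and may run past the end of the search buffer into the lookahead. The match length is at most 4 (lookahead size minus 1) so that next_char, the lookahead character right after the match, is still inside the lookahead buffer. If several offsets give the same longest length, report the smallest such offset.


Try each offset into the search buffer:
  offset=1 (pos 7, char 'f'): match length 0
  offset=2 (pos 6, char 'f'): match length 0
  offset=3 (pos 5, char 'f'): match length 0
  offset=4 (pos 4, char 'e'): match length 1
  offset=5 (pos 3, char 'd'): match length 0
  offset=6 (pos 2, char 'e'): match length 3
  offset=7 (pos 1, char 'd'): match length 0
  offset=8 (pos 0, char 'f'): match length 0
Longest match has length 3 at offset 6.
next_char = character at position 8 + 3 = 11 -> 'd'

Best match: offset=6, length=3 (matching 'ede' starting at position 2)
LZ77 triple: (6, 3, 'd')
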